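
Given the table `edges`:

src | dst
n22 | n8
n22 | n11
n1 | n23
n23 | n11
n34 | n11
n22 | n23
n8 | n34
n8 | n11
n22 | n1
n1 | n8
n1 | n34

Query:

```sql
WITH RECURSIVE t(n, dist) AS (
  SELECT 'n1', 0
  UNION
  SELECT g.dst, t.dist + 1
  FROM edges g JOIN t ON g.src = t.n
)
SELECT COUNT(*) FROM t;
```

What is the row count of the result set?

Base: (n1, dist=0).
Iteration 1: edges from {n1} -> (n23, dist=1), (n34, dist=1), (n8, dist=1).
Iteration 2: edges from {n23,n34,n8} -> (n11, dist=2), (n34, dist=2). [UNION drops 2 duplicate row(s)]
Iteration 3: edges from {n11,n34} -> (n11, dist=3).
Iteration 4: no outgoing edges from {n11}; recursion stops.
Total rows emitted: 7.

7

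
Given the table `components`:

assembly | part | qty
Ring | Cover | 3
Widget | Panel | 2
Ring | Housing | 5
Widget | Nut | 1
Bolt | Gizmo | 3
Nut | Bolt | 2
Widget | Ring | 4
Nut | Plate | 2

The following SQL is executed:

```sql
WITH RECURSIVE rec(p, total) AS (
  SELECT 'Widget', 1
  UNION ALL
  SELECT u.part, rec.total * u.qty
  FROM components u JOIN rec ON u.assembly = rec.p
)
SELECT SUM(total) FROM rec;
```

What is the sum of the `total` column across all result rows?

Base: (Widget, total=1).
Iteration 1: components of {Widget} -> Nut = 1*1 = 1, Panel = 1*2 = 2, Ring = 1*4 = 4.
Iteration 2: components of {Nut,Panel,Ring} -> Bolt = 1*2 = 2, Cover = 4*3 = 12, Housing = 4*5 = 20, Plate = 1*2 = 2.
Iteration 3: components of {Bolt,Cover,Housing,Plate} -> Gizmo = 2*3 = 6.
Iteration 4: no further components; recursion stops.
SUM(total) = 1 + 4 + 2 + 1 + 20 + 12 + 2 + 2 + 6 = 50.

50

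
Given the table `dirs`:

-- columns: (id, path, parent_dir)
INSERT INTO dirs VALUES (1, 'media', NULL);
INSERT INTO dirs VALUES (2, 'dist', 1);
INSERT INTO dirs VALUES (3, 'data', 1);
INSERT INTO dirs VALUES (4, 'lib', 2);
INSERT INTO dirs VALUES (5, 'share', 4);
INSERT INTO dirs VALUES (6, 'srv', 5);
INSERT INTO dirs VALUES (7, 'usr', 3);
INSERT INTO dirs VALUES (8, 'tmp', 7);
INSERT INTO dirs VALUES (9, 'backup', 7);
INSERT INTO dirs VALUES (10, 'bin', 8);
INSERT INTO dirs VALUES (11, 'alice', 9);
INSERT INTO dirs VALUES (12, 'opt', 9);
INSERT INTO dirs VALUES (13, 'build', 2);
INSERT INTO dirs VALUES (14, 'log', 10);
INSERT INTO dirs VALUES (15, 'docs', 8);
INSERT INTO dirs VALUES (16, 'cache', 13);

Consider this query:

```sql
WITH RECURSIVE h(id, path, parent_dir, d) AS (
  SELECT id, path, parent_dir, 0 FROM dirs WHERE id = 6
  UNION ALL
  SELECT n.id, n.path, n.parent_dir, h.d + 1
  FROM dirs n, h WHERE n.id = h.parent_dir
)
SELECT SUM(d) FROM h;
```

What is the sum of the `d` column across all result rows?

Base: id=6 (srv), parent_dir=5, d 0.
Iteration 1: join on id=5 -> share (id 5, parent_dir=4, d 1).
Iteration 2: join on id=4 -> lib (id 4, parent_dir=2, d 2).
Iteration 3: join on id=2 -> dist (id 2, parent_dir=1, d 3).
Iteration 4: join on id=1 -> media (id 1, parent_dir=NULL, d 4).
Iteration 5: parent_dir is NULL; no match; recursion stops.
SUM(d) = 0 + 1 + 2 + 3 + 4 = 10.

10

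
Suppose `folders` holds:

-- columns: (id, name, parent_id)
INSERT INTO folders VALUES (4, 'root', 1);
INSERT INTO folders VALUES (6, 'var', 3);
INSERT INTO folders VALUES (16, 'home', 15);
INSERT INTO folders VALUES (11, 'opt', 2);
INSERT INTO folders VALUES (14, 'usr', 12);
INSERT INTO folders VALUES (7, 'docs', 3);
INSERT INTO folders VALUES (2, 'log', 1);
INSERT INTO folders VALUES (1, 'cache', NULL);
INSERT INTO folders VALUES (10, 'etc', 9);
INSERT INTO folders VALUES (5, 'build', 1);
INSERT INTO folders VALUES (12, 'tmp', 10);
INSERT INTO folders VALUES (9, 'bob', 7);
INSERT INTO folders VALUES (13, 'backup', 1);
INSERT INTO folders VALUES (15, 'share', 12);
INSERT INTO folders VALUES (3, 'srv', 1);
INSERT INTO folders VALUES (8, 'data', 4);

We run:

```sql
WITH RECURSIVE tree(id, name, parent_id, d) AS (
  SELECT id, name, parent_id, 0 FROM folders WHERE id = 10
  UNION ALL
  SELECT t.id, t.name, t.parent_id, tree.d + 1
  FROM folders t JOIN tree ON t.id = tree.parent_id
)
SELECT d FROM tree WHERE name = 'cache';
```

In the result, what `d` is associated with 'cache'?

4

Base: id=10 (etc), parent_id=9, d 0.
Iteration 1: join on id=9 -> bob (id 9, parent_id=7, d 1).
Iteration 2: join on id=7 -> docs (id 7, parent_id=3, d 2).
Iteration 3: join on id=3 -> srv (id 3, parent_id=1, d 3).
Iteration 4: join on id=1 -> cache (id 1, parent_id=NULL, d 4).
Iteration 5: parent_id is NULL; no match; recursion stops.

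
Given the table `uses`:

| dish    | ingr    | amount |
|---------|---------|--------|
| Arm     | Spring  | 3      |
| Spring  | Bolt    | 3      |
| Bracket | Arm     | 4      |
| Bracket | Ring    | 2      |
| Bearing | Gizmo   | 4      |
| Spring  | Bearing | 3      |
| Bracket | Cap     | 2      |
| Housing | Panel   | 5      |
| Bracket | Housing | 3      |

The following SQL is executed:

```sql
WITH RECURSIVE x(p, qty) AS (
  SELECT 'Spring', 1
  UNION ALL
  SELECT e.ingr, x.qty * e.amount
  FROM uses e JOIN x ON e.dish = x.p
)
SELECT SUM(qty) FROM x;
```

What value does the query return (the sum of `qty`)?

Base: (Spring, qty=1).
Iteration 1: components of {Spring} -> Bearing = 1*3 = 3, Bolt = 1*3 = 3.
Iteration 2: components of {Bearing,Bolt} -> Gizmo = 3*4 = 12.
Iteration 3: no further components; recursion stops.
SUM(qty) = 1 + 3 + 3 + 12 = 19.

19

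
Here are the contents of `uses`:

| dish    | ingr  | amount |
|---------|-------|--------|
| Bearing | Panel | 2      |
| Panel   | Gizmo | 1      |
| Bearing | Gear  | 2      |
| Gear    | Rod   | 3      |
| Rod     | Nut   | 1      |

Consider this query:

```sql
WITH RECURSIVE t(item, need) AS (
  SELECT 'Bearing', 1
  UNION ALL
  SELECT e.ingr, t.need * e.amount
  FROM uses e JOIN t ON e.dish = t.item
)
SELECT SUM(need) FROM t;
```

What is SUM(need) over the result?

19

Base: (Bearing, need=1).
Iteration 1: components of {Bearing} -> Gear = 1*2 = 2, Panel = 1*2 = 2.
Iteration 2: components of {Gear,Panel} -> Gizmo = 2*1 = 2, Rod = 2*3 = 6.
Iteration 3: components of {Gizmo,Rod} -> Nut = 6*1 = 6.
Iteration 4: no further components; recursion stops.
SUM(need) = 1 + 2 + 2 + 2 + 6 + 6 = 19.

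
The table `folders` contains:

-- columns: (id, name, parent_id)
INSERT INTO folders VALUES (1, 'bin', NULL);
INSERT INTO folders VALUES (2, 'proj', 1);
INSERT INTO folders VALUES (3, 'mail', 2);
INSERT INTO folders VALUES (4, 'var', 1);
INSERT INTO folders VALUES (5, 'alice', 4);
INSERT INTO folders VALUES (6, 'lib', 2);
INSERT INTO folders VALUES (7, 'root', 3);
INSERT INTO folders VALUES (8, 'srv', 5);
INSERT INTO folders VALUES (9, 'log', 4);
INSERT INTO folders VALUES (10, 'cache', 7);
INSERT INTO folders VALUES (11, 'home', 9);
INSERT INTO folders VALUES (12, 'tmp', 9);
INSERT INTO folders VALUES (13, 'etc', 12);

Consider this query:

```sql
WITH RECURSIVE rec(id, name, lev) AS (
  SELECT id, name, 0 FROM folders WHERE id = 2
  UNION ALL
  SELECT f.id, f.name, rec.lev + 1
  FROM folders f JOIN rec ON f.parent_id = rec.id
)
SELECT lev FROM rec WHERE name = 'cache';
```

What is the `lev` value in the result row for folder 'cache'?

Base: id=2 (proj) at lev 0.
Iteration 1: rows with parent_id in {2} -> mail (id 3, lev 1), lib (id 6, lev 1).
Iteration 2: rows with parent_id in {3,6} -> root (id 7, lev 2).
Iteration 3: rows with parent_id in {7} -> cache (id 10, lev 3).
Iteration 4: no rows with parent_id in {10}; recursion stops.

3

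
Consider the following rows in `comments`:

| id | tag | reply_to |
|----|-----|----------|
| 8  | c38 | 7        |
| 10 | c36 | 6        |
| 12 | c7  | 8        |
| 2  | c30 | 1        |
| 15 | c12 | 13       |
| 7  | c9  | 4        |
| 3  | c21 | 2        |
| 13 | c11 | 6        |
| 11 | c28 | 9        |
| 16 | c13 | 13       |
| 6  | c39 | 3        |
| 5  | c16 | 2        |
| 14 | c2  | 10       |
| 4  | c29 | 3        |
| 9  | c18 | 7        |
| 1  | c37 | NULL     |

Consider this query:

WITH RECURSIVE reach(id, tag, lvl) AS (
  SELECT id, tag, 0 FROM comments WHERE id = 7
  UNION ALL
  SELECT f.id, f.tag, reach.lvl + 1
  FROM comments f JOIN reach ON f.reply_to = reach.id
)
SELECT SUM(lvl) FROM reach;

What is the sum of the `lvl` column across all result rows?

Base: id=7 (c9) at lvl 0.
Iteration 1: rows with reply_to in {7} -> c38 (id 8, lvl 1), c18 (id 9, lvl 1).
Iteration 2: rows with reply_to in {8,9} -> c28 (id 11, lvl 2), c7 (id 12, lvl 2).
Iteration 3: no rows with reply_to in {11,12}; recursion stops.
SUM(lvl) = 0 + 1 + 1 + 2 + 2 = 6.

6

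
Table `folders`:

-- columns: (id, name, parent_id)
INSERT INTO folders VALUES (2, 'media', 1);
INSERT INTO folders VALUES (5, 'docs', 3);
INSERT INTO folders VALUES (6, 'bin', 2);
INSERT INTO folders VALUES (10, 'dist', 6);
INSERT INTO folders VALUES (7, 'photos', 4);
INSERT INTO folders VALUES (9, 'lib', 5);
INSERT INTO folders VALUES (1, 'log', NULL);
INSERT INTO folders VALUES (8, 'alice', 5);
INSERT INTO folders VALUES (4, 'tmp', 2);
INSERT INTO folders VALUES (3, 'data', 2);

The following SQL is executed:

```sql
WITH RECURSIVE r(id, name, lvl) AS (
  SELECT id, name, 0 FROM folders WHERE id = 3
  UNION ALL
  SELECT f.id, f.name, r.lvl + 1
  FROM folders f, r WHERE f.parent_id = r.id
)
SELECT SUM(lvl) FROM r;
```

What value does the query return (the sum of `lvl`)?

Base: id=3 (data) at lvl 0.
Iteration 1: rows with parent_id in {3} -> docs (id 5, lvl 1).
Iteration 2: rows with parent_id in {5} -> alice (id 8, lvl 2), lib (id 9, lvl 2).
Iteration 3: no rows with parent_id in {8,9}; recursion stops.
SUM(lvl) = 0 + 1 + 2 + 2 = 5.

5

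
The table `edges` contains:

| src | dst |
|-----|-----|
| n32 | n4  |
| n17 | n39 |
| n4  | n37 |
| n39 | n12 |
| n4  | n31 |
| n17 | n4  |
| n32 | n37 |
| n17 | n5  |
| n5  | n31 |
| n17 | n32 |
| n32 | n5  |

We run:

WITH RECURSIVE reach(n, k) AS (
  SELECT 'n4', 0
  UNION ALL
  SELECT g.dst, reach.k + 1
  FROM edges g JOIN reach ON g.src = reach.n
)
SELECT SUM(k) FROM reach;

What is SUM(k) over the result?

2

Base: (n4, k=0).
Iteration 1: edges from {n4} -> (n31, k=1), (n37, k=1).
Iteration 2: no outgoing edges from {n31,n37}; recursion stops.
SUM(k) = 0 + 1 + 1 = 2.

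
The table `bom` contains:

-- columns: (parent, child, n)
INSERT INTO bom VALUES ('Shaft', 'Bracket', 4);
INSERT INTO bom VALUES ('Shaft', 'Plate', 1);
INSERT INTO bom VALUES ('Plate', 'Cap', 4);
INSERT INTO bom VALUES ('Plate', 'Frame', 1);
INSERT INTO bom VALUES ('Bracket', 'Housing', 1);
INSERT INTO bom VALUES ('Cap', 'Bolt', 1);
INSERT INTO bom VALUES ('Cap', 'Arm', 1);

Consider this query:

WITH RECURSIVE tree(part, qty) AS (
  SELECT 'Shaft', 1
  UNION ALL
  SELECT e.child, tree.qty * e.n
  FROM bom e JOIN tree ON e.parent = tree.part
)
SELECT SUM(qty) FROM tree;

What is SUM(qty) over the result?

Base: (Shaft, qty=1).
Iteration 1: components of {Shaft} -> Bracket = 1*4 = 4, Plate = 1*1 = 1.
Iteration 2: components of {Bracket,Plate} -> Cap = 1*4 = 4, Frame = 1*1 = 1, Housing = 4*1 = 4.
Iteration 3: components of {Cap,Frame,Housing} -> Arm = 4*1 = 4, Bolt = 4*1 = 4.
Iteration 4: no further components; recursion stops.
SUM(qty) = 1 + 4 + 1 + 4 + 4 + 1 + 4 + 4 = 23.

23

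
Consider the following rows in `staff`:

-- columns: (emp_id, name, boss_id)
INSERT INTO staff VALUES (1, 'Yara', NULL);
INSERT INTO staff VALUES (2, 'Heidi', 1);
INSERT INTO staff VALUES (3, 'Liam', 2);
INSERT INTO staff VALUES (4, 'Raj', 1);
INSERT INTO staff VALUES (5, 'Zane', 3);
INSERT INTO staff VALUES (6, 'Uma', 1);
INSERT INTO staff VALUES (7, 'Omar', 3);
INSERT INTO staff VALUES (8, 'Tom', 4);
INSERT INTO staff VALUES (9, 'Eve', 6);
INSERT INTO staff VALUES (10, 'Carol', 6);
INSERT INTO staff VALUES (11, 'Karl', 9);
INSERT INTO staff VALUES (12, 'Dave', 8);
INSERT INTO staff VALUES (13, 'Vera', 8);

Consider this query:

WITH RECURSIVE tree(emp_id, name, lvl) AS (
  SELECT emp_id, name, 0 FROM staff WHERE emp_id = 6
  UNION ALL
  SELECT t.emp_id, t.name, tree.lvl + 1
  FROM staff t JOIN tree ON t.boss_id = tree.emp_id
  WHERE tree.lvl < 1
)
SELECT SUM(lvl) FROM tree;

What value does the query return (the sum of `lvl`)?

2

Base: emp_id=6 (Uma) at lvl 0.
Iteration 1: rows with boss_id in {6} -> Eve (id 9, lvl 1), Carol (id 10, lvl 1).
Iteration 2: lvl < 1 fails for all current rows; recursion stops.
SUM(lvl) = 0 + 1 + 1 = 2.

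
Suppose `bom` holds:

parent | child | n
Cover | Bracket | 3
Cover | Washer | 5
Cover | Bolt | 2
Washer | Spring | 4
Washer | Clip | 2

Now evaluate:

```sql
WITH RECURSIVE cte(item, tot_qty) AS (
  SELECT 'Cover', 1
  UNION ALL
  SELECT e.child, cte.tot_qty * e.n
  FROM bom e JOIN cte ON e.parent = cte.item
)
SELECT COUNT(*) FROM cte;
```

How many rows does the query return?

6

Base: (Cover, tot_qty=1).
Iteration 1: components of {Cover} -> Bolt = 1*2 = 2, Bracket = 1*3 = 3, Washer = 1*5 = 5.
Iteration 2: components of {Bolt,Bracket,Washer} -> Clip = 5*2 = 10, Spring = 5*4 = 20.
Iteration 3: no further components; recursion stops.
Total rows emitted: 6.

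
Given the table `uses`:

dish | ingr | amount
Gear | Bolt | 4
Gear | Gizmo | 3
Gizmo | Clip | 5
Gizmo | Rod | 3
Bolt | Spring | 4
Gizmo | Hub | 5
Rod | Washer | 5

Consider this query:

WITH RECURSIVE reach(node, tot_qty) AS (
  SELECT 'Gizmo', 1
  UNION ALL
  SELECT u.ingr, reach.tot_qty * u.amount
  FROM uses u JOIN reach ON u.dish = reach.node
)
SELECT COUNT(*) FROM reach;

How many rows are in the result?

5

Base: (Gizmo, tot_qty=1).
Iteration 1: components of {Gizmo} -> Clip = 1*5 = 5, Hub = 1*5 = 5, Rod = 1*3 = 3.
Iteration 2: components of {Clip,Hub,Rod} -> Washer = 3*5 = 15.
Iteration 3: no further components; recursion stops.
Total rows emitted: 5.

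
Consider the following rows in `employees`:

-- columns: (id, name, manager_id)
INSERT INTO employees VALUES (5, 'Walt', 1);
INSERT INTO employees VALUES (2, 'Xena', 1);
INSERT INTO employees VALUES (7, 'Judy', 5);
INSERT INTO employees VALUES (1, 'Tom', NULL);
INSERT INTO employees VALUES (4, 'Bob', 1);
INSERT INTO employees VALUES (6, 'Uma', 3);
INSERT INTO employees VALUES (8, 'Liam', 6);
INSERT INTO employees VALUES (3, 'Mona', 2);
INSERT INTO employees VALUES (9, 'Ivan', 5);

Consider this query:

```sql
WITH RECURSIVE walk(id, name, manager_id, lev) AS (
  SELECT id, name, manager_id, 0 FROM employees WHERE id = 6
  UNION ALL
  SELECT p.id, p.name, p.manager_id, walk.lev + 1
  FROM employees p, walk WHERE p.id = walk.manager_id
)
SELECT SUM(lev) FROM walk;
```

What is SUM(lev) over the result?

Base: id=6 (Uma), manager_id=3, lev 0.
Iteration 1: join on id=3 -> Mona (id 3, manager_id=2, lev 1).
Iteration 2: join on id=2 -> Xena (id 2, manager_id=1, lev 2).
Iteration 3: join on id=1 -> Tom (id 1, manager_id=NULL, lev 3).
Iteration 4: manager_id is NULL; no match; recursion stops.
SUM(lev) = 0 + 1 + 2 + 3 = 6.

6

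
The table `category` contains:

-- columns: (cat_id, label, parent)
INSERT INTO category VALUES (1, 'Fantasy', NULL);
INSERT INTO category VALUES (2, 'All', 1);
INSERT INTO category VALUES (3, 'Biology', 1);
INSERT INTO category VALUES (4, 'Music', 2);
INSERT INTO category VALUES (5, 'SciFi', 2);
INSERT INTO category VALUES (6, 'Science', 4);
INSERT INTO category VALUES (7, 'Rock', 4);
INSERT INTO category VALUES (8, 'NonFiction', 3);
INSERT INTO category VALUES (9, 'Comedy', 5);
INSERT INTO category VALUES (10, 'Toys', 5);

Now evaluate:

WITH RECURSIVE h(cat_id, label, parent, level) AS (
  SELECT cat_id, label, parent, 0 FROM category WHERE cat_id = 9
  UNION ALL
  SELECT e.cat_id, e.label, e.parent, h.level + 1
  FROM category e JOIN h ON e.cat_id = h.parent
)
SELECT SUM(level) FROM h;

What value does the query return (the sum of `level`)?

Base: cat_id=9 (Comedy), parent=5, level 0.
Iteration 1: join on cat_id=5 -> SciFi (id 5, parent=2, level 1).
Iteration 2: join on cat_id=2 -> All (id 2, parent=1, level 2).
Iteration 3: join on cat_id=1 -> Fantasy (id 1, parent=NULL, level 3).
Iteration 4: parent is NULL; no match; recursion stops.
SUM(level) = 0 + 1 + 2 + 3 = 6.

6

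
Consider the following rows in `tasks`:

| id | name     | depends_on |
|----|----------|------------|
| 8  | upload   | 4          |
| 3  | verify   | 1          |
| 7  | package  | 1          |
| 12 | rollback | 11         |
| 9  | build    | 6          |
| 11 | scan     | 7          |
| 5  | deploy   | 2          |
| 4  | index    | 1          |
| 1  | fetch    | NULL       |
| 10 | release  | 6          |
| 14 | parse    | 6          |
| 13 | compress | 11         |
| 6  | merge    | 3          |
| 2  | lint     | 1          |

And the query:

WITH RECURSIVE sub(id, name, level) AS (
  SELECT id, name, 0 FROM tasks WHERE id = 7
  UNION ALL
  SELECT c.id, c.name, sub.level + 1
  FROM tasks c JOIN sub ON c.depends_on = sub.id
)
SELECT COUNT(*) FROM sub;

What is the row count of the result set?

4

Base: id=7 (package) at level 0.
Iteration 1: rows with depends_on in {7} -> scan (id 11, level 1).
Iteration 2: rows with depends_on in {11} -> rollback (id 12, level 2), compress (id 13, level 2).
Iteration 3: no rows with depends_on in {12,13}; recursion stops.
Total rows emitted: 4.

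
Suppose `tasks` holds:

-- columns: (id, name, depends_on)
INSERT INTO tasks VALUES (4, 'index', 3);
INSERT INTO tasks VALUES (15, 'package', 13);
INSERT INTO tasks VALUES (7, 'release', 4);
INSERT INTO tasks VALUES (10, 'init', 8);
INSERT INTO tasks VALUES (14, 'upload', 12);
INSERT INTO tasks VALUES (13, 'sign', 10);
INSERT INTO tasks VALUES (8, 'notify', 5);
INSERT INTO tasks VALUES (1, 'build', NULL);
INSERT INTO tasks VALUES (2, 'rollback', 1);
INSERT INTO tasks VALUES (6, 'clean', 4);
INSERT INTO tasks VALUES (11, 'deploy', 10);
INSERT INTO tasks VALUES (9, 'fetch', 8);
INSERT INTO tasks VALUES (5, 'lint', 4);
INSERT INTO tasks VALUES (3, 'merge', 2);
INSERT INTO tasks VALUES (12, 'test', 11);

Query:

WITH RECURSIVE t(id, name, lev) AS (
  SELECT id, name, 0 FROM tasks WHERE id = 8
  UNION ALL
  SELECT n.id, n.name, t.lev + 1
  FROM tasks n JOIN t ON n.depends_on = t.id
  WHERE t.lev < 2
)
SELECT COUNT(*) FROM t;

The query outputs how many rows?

Base: id=8 (notify) at lev 0.
Iteration 1: rows with depends_on in {8} -> fetch (id 9, lev 1), init (id 10, lev 1).
Iteration 2: rows with depends_on in {9,10} -> deploy (id 11, lev 2), sign (id 13, lev 2).
Iteration 3: lev < 2 fails for all current rows; recursion stops.
Total rows emitted: 5.

5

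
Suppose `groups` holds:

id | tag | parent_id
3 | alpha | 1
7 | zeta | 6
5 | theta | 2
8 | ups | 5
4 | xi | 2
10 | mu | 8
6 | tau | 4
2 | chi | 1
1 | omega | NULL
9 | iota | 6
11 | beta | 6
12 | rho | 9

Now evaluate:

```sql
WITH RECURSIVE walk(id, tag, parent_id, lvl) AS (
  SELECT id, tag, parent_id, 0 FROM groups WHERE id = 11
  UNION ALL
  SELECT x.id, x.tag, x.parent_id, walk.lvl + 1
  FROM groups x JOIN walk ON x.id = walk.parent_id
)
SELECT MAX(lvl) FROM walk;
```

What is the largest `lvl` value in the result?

4

Base: id=11 (beta), parent_id=6, lvl 0.
Iteration 1: join on id=6 -> tau (id 6, parent_id=4, lvl 1).
Iteration 2: join on id=4 -> xi (id 4, parent_id=2, lvl 2).
Iteration 3: join on id=2 -> chi (id 2, parent_id=1, lvl 3).
Iteration 4: join on id=1 -> omega (id 1, parent_id=NULL, lvl 4).
Iteration 5: parent_id is NULL; no match; recursion stops.
lvl values: 0, 1, 2, 3, 4; the maximum is 4.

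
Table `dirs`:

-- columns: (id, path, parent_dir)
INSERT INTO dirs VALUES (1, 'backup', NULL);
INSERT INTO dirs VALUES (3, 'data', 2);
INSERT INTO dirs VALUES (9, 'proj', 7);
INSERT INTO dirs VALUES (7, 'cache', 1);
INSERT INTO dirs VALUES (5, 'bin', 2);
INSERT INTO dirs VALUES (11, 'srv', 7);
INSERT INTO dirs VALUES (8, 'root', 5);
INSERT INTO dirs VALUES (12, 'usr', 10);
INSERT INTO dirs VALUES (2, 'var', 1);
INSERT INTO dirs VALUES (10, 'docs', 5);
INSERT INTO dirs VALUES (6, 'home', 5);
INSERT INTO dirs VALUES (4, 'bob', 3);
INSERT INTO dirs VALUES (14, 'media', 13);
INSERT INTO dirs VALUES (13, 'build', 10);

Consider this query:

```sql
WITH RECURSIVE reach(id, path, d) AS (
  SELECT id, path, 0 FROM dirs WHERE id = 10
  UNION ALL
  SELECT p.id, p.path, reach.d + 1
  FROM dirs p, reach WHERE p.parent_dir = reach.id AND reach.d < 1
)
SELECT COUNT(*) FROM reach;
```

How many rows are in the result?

3

Base: id=10 (docs) at d 0.
Iteration 1: rows with parent_dir in {10} -> usr (id 12, d 1), build (id 13, d 1).
Iteration 2: d < 1 fails for all current rows; recursion stops.
Total rows emitted: 3.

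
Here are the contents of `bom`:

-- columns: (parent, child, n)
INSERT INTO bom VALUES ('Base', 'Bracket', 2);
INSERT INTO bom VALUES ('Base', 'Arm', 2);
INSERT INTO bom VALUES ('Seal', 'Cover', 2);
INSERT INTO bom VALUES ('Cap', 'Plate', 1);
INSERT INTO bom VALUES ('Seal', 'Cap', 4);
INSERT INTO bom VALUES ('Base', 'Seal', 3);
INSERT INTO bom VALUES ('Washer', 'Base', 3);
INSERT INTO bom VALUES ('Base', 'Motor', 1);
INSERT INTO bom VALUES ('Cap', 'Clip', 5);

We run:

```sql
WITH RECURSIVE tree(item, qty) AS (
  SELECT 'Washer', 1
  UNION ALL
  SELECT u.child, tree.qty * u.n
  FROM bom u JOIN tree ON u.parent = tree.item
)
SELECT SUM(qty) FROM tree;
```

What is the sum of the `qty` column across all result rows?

298

Base: (Washer, qty=1).
Iteration 1: components of {Washer} -> Base = 1*3 = 3.
Iteration 2: components of {Base} -> Arm = 3*2 = 6, Bracket = 3*2 = 6, Motor = 3*1 = 3, Seal = 3*3 = 9.
Iteration 3: components of {Arm,Bracket,Motor,Seal} -> Cap = 9*4 = 36, Cover = 9*2 = 18.
Iteration 4: components of {Cap,Cover} -> Clip = 36*5 = 180, Plate = 36*1 = 36.
Iteration 5: no further components; recursion stops.
SUM(qty) = 1 + 3 + 6 + 6 + 9 + 3 + 36 + 18 + 36 + 180 = 298.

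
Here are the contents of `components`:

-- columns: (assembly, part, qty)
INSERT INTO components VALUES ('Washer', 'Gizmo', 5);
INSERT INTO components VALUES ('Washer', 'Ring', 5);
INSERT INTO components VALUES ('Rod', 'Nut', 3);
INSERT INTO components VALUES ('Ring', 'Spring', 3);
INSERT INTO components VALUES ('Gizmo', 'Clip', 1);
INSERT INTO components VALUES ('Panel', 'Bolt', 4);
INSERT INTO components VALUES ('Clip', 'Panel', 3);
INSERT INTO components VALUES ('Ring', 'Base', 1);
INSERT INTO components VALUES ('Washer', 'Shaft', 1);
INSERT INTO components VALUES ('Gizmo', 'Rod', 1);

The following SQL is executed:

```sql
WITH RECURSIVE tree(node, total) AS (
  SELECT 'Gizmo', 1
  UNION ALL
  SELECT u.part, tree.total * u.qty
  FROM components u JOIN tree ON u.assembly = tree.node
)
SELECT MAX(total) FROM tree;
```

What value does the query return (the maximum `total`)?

12

Base: (Gizmo, total=1).
Iteration 1: components of {Gizmo} -> Clip = 1*1 = 1, Rod = 1*1 = 1.
Iteration 2: components of {Clip,Rod} -> Nut = 1*3 = 3, Panel = 1*3 = 3.
Iteration 3: components of {Nut,Panel} -> Bolt = 3*4 = 12.
Iteration 4: no further components; recursion stops.
total values: 1, 1, 1, 3, 3, 12; the maximum is 12.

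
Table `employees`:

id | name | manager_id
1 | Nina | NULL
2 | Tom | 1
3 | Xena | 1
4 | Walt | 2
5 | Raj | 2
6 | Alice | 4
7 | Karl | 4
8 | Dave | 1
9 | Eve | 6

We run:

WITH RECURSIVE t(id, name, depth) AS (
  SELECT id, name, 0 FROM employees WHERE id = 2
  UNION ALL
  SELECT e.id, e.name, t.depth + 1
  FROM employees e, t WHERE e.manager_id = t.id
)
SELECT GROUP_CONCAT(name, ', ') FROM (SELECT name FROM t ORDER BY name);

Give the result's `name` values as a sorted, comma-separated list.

Alice, Eve, Karl, Raj, Tom, Walt

Base: id=2 (Tom) at depth 0.
Iteration 1: rows with manager_id in {2} -> Walt (id 4, depth 1), Raj (id 5, depth 1).
Iteration 2: rows with manager_id in {4,5} -> Alice (id 6, depth 2), Karl (id 7, depth 2).
Iteration 3: rows with manager_id in {6,7} -> Eve (id 9, depth 3).
Iteration 4: no rows with manager_id in {9}; recursion stops.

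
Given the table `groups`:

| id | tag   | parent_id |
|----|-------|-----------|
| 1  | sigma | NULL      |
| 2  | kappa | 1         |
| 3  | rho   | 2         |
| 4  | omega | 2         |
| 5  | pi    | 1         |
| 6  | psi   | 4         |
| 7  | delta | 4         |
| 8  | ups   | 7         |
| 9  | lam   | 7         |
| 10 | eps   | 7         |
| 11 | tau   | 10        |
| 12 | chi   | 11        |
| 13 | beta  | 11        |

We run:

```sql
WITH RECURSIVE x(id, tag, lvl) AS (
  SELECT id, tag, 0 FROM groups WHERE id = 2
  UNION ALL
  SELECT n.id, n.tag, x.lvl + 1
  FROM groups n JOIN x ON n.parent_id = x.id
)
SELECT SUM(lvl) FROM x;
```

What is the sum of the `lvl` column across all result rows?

29

Base: id=2 (kappa) at lvl 0.
Iteration 1: rows with parent_id in {2} -> rho (id 3, lvl 1), omega (id 4, lvl 1).
Iteration 2: rows with parent_id in {3,4} -> psi (id 6, lvl 2), delta (id 7, lvl 2).
Iteration 3: rows with parent_id in {6,7} -> ups (id 8, lvl 3), lam (id 9, lvl 3), eps (id 10, lvl 3).
Iteration 4: rows with parent_id in {8,9,10} -> tau (id 11, lvl 4).
Iteration 5: rows with parent_id in {11} -> chi (id 12, lvl 5), beta (id 13, lvl 5).
Iteration 6: no rows with parent_id in {12,13}; recursion stops.
SUM(lvl) = 0 + 1 + 1 + 2 + 2 + 3 + 3 + 3 + 4 + 5 + 5 = 29.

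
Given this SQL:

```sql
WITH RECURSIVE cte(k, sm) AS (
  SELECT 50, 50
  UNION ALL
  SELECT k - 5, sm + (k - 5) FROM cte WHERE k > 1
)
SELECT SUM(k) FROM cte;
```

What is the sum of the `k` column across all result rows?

275

Base: k=50, sm=50.
Iteration 1: 50 > 1 holds -> k = 50 - 5 = 45, sm = 50 + 45 = 95.
Iteration 2: 45 > 1 holds -> k = 45 - 5 = 40, sm = 95 + 40 = 135.
Iteration 3: 40 > 1 holds -> k = 40 - 5 = 35, sm = 135 + 35 = 170.
Iteration 4: 35 > 1 holds -> k = 35 - 5 = 30, sm = 170 + 30 = 200.
Iteration 5: 30 > 1 holds -> k = 30 - 5 = 25, sm = 200 + 25 = 225.
Iteration 6: 25 > 1 holds -> k = 25 - 5 = 20, sm = 225 + 20 = 245.
Iteration 7: 20 > 1 holds -> k = 20 - 5 = 15, sm = 245 + 15 = 260.
Iteration 8: 15 > 1 holds -> k = 15 - 5 = 10, sm = 260 + 10 = 270.
Iteration 9: 10 > 1 holds -> k = 10 - 5 = 5, sm = 270 + 5 = 275.
Iteration 10: 5 > 1 holds -> k = 5 - 5 = 0, sm = 275 + 0 = 275.
Iteration 11: 0 > 1 fails; recursion stops.
SUM(k) = 50 + 45 + 40 + 35 + 30 + 25 + 20 + 15 + 10 + 5 + 0 = 275.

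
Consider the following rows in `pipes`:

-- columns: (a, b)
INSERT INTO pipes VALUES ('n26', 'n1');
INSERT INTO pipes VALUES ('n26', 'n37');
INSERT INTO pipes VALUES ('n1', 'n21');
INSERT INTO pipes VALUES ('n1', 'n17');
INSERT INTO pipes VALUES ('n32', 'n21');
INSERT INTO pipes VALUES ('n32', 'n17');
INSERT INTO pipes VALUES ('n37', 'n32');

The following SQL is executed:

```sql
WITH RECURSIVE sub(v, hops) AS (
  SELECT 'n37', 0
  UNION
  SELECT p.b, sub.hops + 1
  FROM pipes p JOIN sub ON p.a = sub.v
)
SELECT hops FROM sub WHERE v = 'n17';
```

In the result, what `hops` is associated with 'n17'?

Base: (n37, hops=0).
Iteration 1: edges from {n37} -> (n32, hops=1).
Iteration 2: edges from {n32} -> (n17, hops=2), (n21, hops=2).
Iteration 3: no outgoing edges from {n17,n21}; recursion stops.

2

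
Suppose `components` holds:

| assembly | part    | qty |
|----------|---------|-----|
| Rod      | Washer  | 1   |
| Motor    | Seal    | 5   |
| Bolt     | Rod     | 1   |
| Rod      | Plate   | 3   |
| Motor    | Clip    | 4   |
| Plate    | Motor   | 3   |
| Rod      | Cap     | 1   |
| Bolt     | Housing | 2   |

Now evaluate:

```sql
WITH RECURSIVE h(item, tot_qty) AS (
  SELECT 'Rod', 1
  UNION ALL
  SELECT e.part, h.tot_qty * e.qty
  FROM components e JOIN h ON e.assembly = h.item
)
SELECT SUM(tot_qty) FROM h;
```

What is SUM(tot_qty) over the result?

Base: (Rod, tot_qty=1).
Iteration 1: components of {Rod} -> Cap = 1*1 = 1, Plate = 1*3 = 3, Washer = 1*1 = 1.
Iteration 2: components of {Cap,Plate,Washer} -> Motor = 3*3 = 9.
Iteration 3: components of {Motor} -> Clip = 9*4 = 36, Seal = 9*5 = 45.
Iteration 4: no further components; recursion stops.
SUM(tot_qty) = 1 + 3 + 1 + 1 + 9 + 36 + 45 = 96.

96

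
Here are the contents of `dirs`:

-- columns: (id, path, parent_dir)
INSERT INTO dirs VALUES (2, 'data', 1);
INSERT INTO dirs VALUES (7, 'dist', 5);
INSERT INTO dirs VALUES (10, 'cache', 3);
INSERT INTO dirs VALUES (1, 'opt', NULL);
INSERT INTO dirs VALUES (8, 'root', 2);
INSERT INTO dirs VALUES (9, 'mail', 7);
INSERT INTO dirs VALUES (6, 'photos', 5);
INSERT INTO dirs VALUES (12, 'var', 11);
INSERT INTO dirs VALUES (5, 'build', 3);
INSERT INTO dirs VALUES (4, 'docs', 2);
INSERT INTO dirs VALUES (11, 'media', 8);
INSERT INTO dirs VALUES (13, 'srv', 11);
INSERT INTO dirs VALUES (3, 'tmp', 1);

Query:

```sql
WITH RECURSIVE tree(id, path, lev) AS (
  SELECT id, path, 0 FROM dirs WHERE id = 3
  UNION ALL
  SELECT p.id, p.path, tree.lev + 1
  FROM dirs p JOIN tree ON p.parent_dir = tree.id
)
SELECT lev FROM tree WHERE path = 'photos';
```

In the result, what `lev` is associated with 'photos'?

Base: id=3 (tmp) at lev 0.
Iteration 1: rows with parent_dir in {3} -> build (id 5, lev 1), cache (id 10, lev 1).
Iteration 2: rows with parent_dir in {5,10} -> photos (id 6, lev 2), dist (id 7, lev 2).
Iteration 3: rows with parent_dir in {6,7} -> mail (id 9, lev 3).
Iteration 4: no rows with parent_dir in {9}; recursion stops.

2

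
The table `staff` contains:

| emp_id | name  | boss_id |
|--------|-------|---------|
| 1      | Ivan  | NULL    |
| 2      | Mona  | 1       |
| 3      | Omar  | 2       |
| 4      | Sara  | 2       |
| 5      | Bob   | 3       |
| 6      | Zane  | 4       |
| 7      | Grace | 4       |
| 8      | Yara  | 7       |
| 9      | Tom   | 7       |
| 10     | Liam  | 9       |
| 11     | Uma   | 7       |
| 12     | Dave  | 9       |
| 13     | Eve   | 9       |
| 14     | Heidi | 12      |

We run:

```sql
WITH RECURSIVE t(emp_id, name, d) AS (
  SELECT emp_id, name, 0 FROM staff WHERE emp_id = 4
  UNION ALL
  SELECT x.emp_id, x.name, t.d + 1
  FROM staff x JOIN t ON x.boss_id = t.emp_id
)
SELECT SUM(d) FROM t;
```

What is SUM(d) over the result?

21

Base: emp_id=4 (Sara) at d 0.
Iteration 1: rows with boss_id in {4} -> Zane (id 6, d 1), Grace (id 7, d 1).
Iteration 2: rows with boss_id in {6,7} -> Yara (id 8, d 2), Tom (id 9, d 2), Uma (id 11, d 2).
Iteration 3: rows with boss_id in {8,9,11} -> Liam (id 10, d 3), Dave (id 12, d 3), Eve (id 13, d 3).
Iteration 4: rows with boss_id in {10,12,13} -> Heidi (id 14, d 4).
Iteration 5: no rows with boss_id in {14}; recursion stops.
SUM(d) = 0 + 1 + 1 + 2 + 2 + 2 + 3 + 3 + 3 + 4 = 21.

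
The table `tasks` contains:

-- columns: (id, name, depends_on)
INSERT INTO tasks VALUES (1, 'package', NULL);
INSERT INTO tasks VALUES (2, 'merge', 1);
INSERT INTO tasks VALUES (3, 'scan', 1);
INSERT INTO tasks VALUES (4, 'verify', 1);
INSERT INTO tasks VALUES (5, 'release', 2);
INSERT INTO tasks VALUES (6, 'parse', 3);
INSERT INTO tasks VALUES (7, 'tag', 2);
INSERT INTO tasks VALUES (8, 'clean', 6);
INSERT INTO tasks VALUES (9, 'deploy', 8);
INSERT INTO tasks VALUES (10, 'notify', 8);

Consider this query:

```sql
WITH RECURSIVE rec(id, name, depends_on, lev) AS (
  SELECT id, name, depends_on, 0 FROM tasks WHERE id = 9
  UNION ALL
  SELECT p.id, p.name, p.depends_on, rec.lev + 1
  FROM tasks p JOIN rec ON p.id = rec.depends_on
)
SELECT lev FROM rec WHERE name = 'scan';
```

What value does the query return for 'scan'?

3

Base: id=9 (deploy), depends_on=8, lev 0.
Iteration 1: join on id=8 -> clean (id 8, depends_on=6, lev 1).
Iteration 2: join on id=6 -> parse (id 6, depends_on=3, lev 2).
Iteration 3: join on id=3 -> scan (id 3, depends_on=1, lev 3).
Iteration 4: join on id=1 -> package (id 1, depends_on=NULL, lev 4).
Iteration 5: depends_on is NULL; no match; recursion stops.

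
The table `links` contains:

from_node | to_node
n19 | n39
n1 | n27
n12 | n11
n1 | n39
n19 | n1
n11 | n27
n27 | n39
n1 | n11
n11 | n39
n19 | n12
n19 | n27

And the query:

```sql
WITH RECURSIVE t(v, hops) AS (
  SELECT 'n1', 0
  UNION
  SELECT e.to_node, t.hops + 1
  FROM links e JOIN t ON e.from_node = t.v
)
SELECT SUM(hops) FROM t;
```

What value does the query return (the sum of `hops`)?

Base: (n1, hops=0).
Iteration 1: edges from {n1} -> (n11, hops=1), (n27, hops=1), (n39, hops=1).
Iteration 2: edges from {n11,n27,n39} -> (n27, hops=2), (n39, hops=2). [UNION drops 1 duplicate row(s)]
Iteration 3: edges from {n27,n39} -> (n39, hops=3).
Iteration 4: no outgoing edges from {n39}; recursion stops.
SUM(hops) = 0 + 1 + 1 + 1 + 2 + 2 + 3 = 10.

10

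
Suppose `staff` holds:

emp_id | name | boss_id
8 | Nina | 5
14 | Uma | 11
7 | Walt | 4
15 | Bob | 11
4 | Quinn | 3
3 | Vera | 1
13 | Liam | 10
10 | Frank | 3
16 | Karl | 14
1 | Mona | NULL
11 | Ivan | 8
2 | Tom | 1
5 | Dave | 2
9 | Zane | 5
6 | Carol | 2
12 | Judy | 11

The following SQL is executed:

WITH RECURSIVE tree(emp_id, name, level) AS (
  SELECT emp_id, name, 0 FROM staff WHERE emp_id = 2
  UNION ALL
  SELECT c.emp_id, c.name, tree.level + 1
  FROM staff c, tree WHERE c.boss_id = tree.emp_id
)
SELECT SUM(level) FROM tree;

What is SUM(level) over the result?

26

Base: emp_id=2 (Tom) at level 0.
Iteration 1: rows with boss_id in {2} -> Dave (id 5, level 1), Carol (id 6, level 1).
Iteration 2: rows with boss_id in {5,6} -> Nina (id 8, level 2), Zane (id 9, level 2).
Iteration 3: rows with boss_id in {8,9} -> Ivan (id 11, level 3).
Iteration 4: rows with boss_id in {11} -> Judy (id 12, level 4), Uma (id 14, level 4), Bob (id 15, level 4).
Iteration 5: rows with boss_id in {12,14,15} -> Karl (id 16, level 5).
Iteration 6: no rows with boss_id in {16}; recursion stops.
SUM(level) = 0 + 1 + 1 + 2 + 2 + 3 + 4 + 4 + 4 + 5 = 26.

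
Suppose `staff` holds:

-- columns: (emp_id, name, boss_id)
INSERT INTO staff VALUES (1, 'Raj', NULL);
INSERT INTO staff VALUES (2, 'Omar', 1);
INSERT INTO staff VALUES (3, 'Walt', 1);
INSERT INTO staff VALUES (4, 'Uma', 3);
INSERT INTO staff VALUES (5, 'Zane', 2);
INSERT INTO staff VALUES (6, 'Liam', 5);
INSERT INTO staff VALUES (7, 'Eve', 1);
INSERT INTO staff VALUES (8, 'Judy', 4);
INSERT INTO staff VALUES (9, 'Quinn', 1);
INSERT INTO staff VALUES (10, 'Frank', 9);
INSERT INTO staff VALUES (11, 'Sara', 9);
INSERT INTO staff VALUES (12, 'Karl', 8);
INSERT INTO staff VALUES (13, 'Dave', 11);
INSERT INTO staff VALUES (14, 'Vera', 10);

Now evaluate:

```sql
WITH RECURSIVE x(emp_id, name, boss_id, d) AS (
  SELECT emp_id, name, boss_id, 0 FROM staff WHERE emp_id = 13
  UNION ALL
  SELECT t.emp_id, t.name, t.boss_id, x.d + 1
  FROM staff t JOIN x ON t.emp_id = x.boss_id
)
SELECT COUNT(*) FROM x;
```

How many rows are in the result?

4

Base: emp_id=13 (Dave), boss_id=11, d 0.
Iteration 1: join on emp_id=11 -> Sara (id 11, boss_id=9, d 1).
Iteration 2: join on emp_id=9 -> Quinn (id 9, boss_id=1, d 2).
Iteration 3: join on emp_id=1 -> Raj (id 1, boss_id=NULL, d 3).
Iteration 4: boss_id is NULL; no match; recursion stops.
Total rows emitted: 4.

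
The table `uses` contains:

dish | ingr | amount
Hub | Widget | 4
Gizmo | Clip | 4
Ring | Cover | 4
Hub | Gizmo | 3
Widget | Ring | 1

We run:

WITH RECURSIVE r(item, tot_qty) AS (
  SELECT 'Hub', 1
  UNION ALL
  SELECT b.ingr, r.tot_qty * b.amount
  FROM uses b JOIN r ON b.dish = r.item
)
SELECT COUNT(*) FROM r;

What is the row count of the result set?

6

Base: (Hub, tot_qty=1).
Iteration 1: components of {Hub} -> Gizmo = 1*3 = 3, Widget = 1*4 = 4.
Iteration 2: components of {Gizmo,Widget} -> Clip = 3*4 = 12, Ring = 4*1 = 4.
Iteration 3: components of {Clip,Ring} -> Cover = 4*4 = 16.
Iteration 4: no further components; recursion stops.
Total rows emitted: 6.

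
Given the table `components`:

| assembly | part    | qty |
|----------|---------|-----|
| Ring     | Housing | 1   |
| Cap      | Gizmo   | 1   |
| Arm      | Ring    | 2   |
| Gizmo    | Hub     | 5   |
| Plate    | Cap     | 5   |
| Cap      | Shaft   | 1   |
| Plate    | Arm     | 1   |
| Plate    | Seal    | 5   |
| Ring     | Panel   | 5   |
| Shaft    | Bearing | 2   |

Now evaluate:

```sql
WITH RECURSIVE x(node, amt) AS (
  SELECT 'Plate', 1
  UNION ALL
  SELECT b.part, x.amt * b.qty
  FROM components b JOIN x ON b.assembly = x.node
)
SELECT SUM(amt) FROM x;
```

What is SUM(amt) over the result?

71

Base: (Plate, amt=1).
Iteration 1: components of {Plate} -> Arm = 1*1 = 1, Cap = 1*5 = 5, Seal = 1*5 = 5.
Iteration 2: components of {Arm,Cap,Seal} -> Gizmo = 5*1 = 5, Ring = 1*2 = 2, Shaft = 5*1 = 5.
Iteration 3: components of {Gizmo,Ring,Shaft} -> Bearing = 5*2 = 10, Housing = 2*1 = 2, Hub = 5*5 = 25, Panel = 2*5 = 10.
Iteration 4: no further components; recursion stops.
SUM(amt) = 1 + 5 + 1 + 5 + 2 + 5 + 5 + 10 + 2 + 10 + 25 = 71.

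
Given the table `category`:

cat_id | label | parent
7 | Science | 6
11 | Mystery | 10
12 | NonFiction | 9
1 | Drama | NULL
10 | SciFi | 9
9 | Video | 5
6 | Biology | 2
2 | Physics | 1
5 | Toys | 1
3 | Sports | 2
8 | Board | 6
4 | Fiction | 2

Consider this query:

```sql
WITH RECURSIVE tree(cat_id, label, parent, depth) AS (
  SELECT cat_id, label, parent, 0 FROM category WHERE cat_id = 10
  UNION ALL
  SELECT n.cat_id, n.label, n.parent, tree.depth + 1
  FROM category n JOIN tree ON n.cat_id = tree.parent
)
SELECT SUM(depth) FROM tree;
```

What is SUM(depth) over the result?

Base: cat_id=10 (SciFi), parent=9, depth 0.
Iteration 1: join on cat_id=9 -> Video (id 9, parent=5, depth 1).
Iteration 2: join on cat_id=5 -> Toys (id 5, parent=1, depth 2).
Iteration 3: join on cat_id=1 -> Drama (id 1, parent=NULL, depth 3).
Iteration 4: parent is NULL; no match; recursion stops.
SUM(depth) = 0 + 1 + 2 + 3 = 6.

6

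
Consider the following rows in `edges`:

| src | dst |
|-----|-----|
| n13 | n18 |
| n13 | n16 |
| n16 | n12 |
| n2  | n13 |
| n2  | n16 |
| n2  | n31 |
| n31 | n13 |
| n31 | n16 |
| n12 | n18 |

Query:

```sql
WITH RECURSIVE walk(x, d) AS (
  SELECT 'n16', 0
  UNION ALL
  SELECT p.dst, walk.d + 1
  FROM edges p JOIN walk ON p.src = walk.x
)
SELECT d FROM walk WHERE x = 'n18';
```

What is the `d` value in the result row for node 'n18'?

Base: (n16, d=0).
Iteration 1: edges from {n16} -> (n12, d=1).
Iteration 2: edges from {n12} -> (n18, d=2).
Iteration 3: no outgoing edges from {n18}; recursion stops.

2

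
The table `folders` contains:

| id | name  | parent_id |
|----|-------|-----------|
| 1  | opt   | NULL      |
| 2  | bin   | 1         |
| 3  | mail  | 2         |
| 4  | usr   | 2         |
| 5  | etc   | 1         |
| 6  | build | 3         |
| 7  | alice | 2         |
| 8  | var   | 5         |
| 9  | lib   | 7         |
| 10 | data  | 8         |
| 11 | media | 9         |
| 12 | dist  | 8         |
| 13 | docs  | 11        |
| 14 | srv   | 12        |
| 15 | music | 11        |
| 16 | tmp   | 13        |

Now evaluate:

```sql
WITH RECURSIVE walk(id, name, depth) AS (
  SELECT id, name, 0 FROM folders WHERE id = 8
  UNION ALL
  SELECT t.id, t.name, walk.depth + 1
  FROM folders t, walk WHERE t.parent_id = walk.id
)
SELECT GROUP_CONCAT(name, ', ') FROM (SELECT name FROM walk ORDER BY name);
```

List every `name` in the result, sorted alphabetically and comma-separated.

Base: id=8 (var) at depth 0.
Iteration 1: rows with parent_id in {8} -> data (id 10, depth 1), dist (id 12, depth 1).
Iteration 2: rows with parent_id in {10,12} -> srv (id 14, depth 2).
Iteration 3: no rows with parent_id in {14}; recursion stops.

data, dist, srv, var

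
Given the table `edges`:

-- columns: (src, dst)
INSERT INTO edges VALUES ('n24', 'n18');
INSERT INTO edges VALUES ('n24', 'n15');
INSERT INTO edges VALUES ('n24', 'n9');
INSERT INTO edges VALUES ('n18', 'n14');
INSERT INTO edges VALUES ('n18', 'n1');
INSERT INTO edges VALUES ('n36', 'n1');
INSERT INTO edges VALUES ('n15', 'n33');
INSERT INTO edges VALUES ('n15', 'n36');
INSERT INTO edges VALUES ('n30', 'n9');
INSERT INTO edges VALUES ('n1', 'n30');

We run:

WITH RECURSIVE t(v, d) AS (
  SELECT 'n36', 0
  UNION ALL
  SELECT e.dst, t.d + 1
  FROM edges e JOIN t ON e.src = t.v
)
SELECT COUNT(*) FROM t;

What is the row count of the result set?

4

Base: (n36, d=0).
Iteration 1: edges from {n36} -> (n1, d=1).
Iteration 2: edges from {n1} -> (n30, d=2).
Iteration 3: edges from {n30} -> (n9, d=3).
Iteration 4: no outgoing edges from {n9}; recursion stops.
Total rows emitted: 4.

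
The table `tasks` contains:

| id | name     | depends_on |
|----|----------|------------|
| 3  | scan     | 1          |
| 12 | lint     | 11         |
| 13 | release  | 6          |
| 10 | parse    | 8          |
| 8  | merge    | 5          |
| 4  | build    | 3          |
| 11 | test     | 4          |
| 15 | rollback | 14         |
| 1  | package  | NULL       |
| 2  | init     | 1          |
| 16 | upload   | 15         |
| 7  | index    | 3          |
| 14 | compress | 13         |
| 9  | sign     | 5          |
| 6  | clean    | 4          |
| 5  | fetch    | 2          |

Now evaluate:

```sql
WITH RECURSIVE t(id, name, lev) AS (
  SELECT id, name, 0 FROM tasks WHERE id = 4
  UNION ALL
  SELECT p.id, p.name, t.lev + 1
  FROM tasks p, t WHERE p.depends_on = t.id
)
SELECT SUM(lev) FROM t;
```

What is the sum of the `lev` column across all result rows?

Base: id=4 (build) at lev 0.
Iteration 1: rows with depends_on in {4} -> clean (id 6, lev 1), test (id 11, lev 1).
Iteration 2: rows with depends_on in {6,11} -> lint (id 12, lev 2), release (id 13, lev 2).
Iteration 3: rows with depends_on in {12,13} -> compress (id 14, lev 3).
Iteration 4: rows with depends_on in {14} -> rollback (id 15, lev 4).
Iteration 5: rows with depends_on in {15} -> upload (id 16, lev 5).
Iteration 6: no rows with depends_on in {16}; recursion stops.
SUM(lev) = 0 + 1 + 1 + 2 + 2 + 3 + 4 + 5 = 18.

18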